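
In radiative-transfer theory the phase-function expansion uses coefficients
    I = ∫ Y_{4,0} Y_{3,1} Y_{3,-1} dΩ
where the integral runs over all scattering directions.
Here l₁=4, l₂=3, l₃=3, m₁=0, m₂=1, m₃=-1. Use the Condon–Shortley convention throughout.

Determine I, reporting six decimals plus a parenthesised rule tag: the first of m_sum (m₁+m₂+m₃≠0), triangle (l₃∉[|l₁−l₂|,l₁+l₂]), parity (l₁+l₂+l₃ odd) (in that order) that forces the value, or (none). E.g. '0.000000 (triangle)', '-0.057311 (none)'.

Checks pass: Σm=0; 10 even; l₃=3∈[1,7].
(2·4+1)(2·3+1)(2·3+1) = 441
Δ: 4! 4! 2! / 11! → 1/34650
sum: t=1:−1/72 t=2:+1/16 t=3:−1/72 = 5/144
3j²(4 3 3; 0 0 0) = Δ·Π!·Σ² = 2/77  (sign -1)
sum: t=2:+1/32 t=3:−1/36 t=4:+1/1152 = 5/1152
3j²(4 3 3; 0 1 -1) = Δ·Π!·Σ² = 1/1386  (sign +1)
combine: 4πI² = 441·2/77·1/1386 = 1/121
take √, sign -1: I = -0.02564498
No selection rule forces the value: the integral is nonzero (none).

-0.025645 (none)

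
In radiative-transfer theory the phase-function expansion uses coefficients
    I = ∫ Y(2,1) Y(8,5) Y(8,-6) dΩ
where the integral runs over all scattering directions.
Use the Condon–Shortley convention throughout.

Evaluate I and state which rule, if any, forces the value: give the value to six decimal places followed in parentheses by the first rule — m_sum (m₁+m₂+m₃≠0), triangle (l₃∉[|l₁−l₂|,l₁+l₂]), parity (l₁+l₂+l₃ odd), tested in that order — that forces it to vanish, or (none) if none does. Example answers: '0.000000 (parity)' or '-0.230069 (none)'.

0.193241 (none)

m-sum 0 ✓  L=18 even ✓  6≤8≤10 ✓
Π(2lᵢ+1) = 5×17×17 = 1445
triangle coeff Δ(2,8,8) = 1/348840
Σ_t [0,2]: t=0:+1/116121600 t=1:−1/25401600 t=2:+1/116121600 = -1/45158400
(3j)²=24/1615 [(2 8 8; 0 0 0)], sign=-1
Σ_t [0,1]: t=0:+1/12454041600 t=1:−1/1916006400 = -1/2264371200
(3j)²=847/38760 [(2 8 8; 1 5 -6)], sign=-1
⇒ 4πI² = 847/1805
I = (+1)√(847/1805/(4π)) = 0.19324051
No selection rule forces the value: the integral is nonzero (none).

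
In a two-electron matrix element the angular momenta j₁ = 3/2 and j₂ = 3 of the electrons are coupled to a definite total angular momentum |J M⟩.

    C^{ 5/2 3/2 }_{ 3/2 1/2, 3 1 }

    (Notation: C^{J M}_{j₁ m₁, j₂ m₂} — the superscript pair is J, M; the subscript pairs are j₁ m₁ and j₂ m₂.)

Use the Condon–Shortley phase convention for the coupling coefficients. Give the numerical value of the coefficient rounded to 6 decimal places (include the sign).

√[6·2!1!4!/8! · 2!1!4!2!4!1!] = √(576/35)
  +(−1)^0/∏(0,2,1,4,0,0)! = 1/48  (running 1/48)
  +(−1)^1/∏(1,1,0,3,1,1)! = -1/6  (running -7/48)
⟨..|..⟩ = √(576/35)·(-7/48) = -0.591608

−√(7/20) ≈ -0.591608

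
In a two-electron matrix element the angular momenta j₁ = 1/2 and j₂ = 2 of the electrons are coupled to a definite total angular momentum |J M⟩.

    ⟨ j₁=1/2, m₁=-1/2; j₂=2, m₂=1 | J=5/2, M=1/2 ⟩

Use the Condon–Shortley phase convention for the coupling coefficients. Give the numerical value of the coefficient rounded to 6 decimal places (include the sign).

+√(2/5) ≈ +0.632456

j₁+j₂−J=0  J+j₁−j₂=1  J−j₁+j₂=4  j₁+j₂+J+1=6
(j₁±m₁, j₂±m₂, J±M) = (0,1,3,1,3,2)
P² = 72/5
sum k=0..0:
  [0] +1/6 = 1/6
S = 1/6
C² = P²·S² = 2/5 ; C = +0.632456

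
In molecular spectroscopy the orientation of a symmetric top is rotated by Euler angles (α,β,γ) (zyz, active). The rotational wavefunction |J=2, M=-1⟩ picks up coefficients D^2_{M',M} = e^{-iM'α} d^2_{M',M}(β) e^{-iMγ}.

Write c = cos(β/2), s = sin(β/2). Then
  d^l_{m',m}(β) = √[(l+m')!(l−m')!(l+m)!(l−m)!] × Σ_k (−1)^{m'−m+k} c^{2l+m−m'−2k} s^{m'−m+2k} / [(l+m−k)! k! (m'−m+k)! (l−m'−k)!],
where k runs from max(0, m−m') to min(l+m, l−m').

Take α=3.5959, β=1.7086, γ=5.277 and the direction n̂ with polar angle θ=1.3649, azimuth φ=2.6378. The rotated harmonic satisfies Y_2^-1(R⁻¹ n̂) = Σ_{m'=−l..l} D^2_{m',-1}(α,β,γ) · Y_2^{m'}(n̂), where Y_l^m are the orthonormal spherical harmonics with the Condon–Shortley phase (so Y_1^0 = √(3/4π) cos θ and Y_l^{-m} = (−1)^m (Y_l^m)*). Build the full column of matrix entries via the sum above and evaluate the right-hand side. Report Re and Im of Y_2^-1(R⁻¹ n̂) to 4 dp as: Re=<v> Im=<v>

Need the full column D^2_{m',-1} for m'=−2..2 at α=3.5959, β=1.7086, γ=5.2770.
cos(β/2)=0.656747, sin(β/2)=0.754111
d^2_{-2,-1}: single k=1 term ⇒ +0.427227;  D = +0.425195-0.041619i
d^2_{-1,-1}: k∈[0..1] ⇒ +0.186034 -0.735848 = -0.549814;  D = +0.468189-0.288261i
d^2_{0,-1}: k∈[0..1] ⇒ -0.523244 +0.689890 = +0.166646;  D = +0.089170-0.140782i
d^2_{1,-1}: k∈[0..1] ⇒ +0.735848 -0.323401 = +0.412446;  D = -0.045402+0.409940i
d^2_{2,-1}: single k=0 term ⇒ -0.563293;  D = +0.189976+0.530291i
Y_2^{m'}(θ=1.3649,φ=2.6378) and Σ D·Y over m':
  (+0.4252-0.0416i)·(+0.1976+0.3130i)  (+0.4682-0.2883i)·(-0.1354-0.0746i)  (+0.0892-0.1408i)·(-0.2758+0.0000i)  (-0.0454+0.4099i)·(+0.1354-0.0746i)  (+0.1900+0.5303i)·(+0.1976-0.3130i)
Y_2^-1(R⁻¹ n̂) = +0.215496+0.271996i

Re=0.2155 Im=0.2720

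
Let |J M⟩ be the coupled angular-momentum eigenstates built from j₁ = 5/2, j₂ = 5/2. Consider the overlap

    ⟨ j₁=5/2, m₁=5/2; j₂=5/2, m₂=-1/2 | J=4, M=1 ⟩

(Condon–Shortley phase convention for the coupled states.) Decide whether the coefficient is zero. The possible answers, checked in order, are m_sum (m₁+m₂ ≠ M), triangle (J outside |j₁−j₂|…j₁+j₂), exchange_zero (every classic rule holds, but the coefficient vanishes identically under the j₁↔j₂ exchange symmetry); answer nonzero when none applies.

m_sum

m-sum: m₁+m₂ = 5/2+(-1/2) = 2, M = 1  ✗ ⇒ coefficient is 0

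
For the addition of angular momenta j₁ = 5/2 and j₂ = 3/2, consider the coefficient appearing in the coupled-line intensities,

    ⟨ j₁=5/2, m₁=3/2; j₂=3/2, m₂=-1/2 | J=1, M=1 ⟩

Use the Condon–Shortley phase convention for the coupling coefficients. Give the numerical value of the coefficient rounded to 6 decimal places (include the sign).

triangle: 3!·2!·0!/6! = 12/720
(j±m)!: 4!·1!·1!·2!·2!·0! = 96
prefactor² = (2J+1)·Δ·N² = 24/5
  k=1: −1/(1!·2!·0!·0!·2!·0!) = -1/4
Σ = -1/4  ⇒  CG² = 24/5·(-1/4)² = 3/10
CG = −√(3/10) = -0.547723

-0.547723  (= −√(3/10))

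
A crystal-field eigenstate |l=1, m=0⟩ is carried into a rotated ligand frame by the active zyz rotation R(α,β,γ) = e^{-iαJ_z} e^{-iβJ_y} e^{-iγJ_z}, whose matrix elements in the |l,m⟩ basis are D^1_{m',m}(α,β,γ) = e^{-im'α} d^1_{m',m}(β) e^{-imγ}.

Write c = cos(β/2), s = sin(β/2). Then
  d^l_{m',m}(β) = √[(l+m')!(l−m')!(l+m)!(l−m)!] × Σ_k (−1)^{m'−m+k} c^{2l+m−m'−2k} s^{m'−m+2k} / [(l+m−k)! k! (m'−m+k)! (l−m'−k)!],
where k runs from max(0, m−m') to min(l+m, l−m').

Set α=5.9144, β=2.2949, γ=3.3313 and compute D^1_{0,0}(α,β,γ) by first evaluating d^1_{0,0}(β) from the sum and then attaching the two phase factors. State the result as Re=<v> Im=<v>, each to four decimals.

Re=-0.6625 Im=0.0000

Split into d^1_{0,0}(β=2.2949) × two z-phases.
Half-angle: c=0.410814, s=0.911719. N=√(1·1·1·1)=1.000000
k: max(0,(0)−(0))=0 … min(1+(0),1−(0))=1
  k=0: (−1)^0·1.0000/(1)·0.4108^2·0.9117^0 = +0.168768
  k=1: (−1)^1·1.0000/(1)·0.4108^0·0.9117^2 = -0.831232
d^1_{0,0}(2.2949) = +0.168768 -0.831232 = -0.662464
Phases: e^{-i·(0)·5.9144}=+1.000000+0.000000i, e^{-i·(0)·3.3313}=+1.000000+0.000000i ⇒ D=-0.662464+0.000000i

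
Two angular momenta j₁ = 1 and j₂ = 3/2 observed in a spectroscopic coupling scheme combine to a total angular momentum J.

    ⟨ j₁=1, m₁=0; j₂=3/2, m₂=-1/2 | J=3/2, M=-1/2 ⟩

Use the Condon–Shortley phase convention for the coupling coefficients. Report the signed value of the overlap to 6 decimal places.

+√(1/15) = +0.258199

j₁+j₂−J=1  J+j₁−j₂=1  J−j₁+j₂=2  j₁+j₂+J+1=5
(j₁±m₁, j₂±m₂, J±M) = (1,1,1,2,1,2)
P² = 4/15
sum k=0..1:
  [0] +1/1 = 1
  [1] −1/2 = -1/2
S = 1/2
C² = P²·S² = 1/15 ; C = +0.258199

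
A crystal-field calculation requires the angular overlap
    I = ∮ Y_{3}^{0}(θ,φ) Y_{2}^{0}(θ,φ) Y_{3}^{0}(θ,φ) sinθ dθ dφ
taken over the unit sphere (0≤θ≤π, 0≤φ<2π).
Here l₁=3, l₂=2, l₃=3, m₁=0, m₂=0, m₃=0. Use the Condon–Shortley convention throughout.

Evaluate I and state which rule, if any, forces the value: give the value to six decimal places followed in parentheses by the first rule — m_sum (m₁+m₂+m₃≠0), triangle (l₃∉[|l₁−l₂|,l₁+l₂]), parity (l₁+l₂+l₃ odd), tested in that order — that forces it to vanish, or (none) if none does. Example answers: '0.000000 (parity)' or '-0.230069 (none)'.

0.168209 (none)

Checks pass: Σm=0; 8 even; l₃=3∈[1,5].
(2·3+1)(2·2+1)(2·3+1) = 245
Δ: 2! 4! 2! / 9! → 1/3780
sum: t=0:+1/24 t=1:−1/4 t=2:+1/24 = -1/6
3j²(3 2 3; 0 0 0) = Δ·Π!·Σ² = 4/105  (sign +1)
(m-triple is (0,0,0) — same symbol as above.)
combine: 4πI² = 245·4/105·4/105 = 16/45
take √, sign +1: I = 0.16820883
No selection rule forces the value: the integral is nonzero (none).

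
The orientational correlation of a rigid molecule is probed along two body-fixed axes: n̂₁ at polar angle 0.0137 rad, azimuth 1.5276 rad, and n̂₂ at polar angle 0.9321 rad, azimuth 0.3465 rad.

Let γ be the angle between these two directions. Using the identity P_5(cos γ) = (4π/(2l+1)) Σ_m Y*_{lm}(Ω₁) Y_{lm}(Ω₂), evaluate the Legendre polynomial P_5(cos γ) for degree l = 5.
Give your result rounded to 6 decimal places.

-0.153312

Expand P_5 via completeness: Σ_{m} conj(Y_{5,m}) at Ω₁ times Y_{5,m} at Ω₂ —
  [-5]  conj(Y_{5,-5})(Ω₁) = 0.00000 + 0.00000j ; Y_{5,-5}(Ω₂) = -0.02493 - 0.15282j ; Δ = 0.00000 - 0.00000j
  [-4]  conj(Y_{5,-4})(Ω₁) = 0.00000 - 0.00000j ; Y_{5,-4}(Ω₂) = 0.06680 - 0.35738j ; Δ = 0.00000 - 0.00000j
  [-3]  conj(Y_{5,-3})(Ω₁) = -0.00000 - 0.00001j ; Y_{5,-3}(Ω₂) = 0.19943 - 0.33936j ; Δ = -0.00000 - 0.00000j
  [-2]  conj(Y_{5,-2})(Ω₁) = -0.00063 + 0.00005j ; Y_{5,-2}(Ω₂) = 0.03316 - 0.02754j ; Δ = -0.00002 + 0.00002j
  [-1]  conj(Y_{5,-1})(Ω₁) = 0.00151 + 0.03505j ; Y_{5,-1}(Ω₂) = -0.32001 + 0.11555j ; Δ = -0.00453 - 0.01104j
  [+0]  conj(Y_{5,0})(Ω₁) = 0.93429 + 0.00000j ; Y_{5,0}(Ω₂) = -0.13389 + 0.00000j ; Δ = -0.12509 + 0.00000j
  [+1]  conj(Y_{5,1})(Ω₁) = -0.00151 + 0.03505j ; Y_{5,1}(Ω₂) = 0.32001 + 0.11555j ; Δ = -0.00453 + 0.01104j
  [+2]  conj(Y_{5,2})(Ω₁) = -0.00063 - 0.00005j ; Y_{5,2}(Ω₂) = 0.03316 + 0.02754j ; Δ = -0.00002 - 0.00002j
  [+3]  conj(Y_{5,3})(Ω₁) = 0.00000 - 0.00001j ; Y_{5,3}(Ω₂) = -0.19943 - 0.33936j ; Δ = -0.00000 + 0.00000j
  [+4]  conj(Y_{5,4})(Ω₁) = 0.00000 + 0.00000j ; Y_{5,4}(Ω₂) = 0.06680 + 0.35738j ; Δ = 0.00000 + 0.00000j
  [+5]  conj(Y_{5,5})(Ω₁) = -0.00000 + 0.00000j ; Y_{5,5}(Ω₂) = 0.02493 - 0.15282j ; Δ = 0.00000 + 0.00000j
Total Σ_m = -0.13420 + 0.00000j. Multiply by 1.142397: -0.15331 + 0.00000j. P_5(cos γ) = -0.153312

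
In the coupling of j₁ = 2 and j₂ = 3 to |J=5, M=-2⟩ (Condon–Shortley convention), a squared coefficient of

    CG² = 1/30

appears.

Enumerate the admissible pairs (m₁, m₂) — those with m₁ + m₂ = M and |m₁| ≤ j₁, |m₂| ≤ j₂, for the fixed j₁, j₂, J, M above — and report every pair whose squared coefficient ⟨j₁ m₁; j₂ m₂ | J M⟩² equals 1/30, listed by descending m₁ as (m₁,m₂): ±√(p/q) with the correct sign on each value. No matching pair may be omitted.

Admissible pairs with m₁+m₂ = M = -2: (-2,0), (-1,-1), (0,-2), (1,-3)
  (m₁,m₂)=(1,-3): CG² = 1/30, CG = +√(1/30)   ← matches the target
  (m₁,m₂)=(0,-2): CG² = 3/10, CG = +√(3/10)
  (m₁,m₂)=(-1,-1): CG² = 1/2, CG = +√(1/2)
  (m₁,m₂)=(-2,0): CG² = 1/6, CG = +√(1/6)
Pairs with CG² = 1/30: (1,-3): +√(1/30)

(1,-3): +√(1/30)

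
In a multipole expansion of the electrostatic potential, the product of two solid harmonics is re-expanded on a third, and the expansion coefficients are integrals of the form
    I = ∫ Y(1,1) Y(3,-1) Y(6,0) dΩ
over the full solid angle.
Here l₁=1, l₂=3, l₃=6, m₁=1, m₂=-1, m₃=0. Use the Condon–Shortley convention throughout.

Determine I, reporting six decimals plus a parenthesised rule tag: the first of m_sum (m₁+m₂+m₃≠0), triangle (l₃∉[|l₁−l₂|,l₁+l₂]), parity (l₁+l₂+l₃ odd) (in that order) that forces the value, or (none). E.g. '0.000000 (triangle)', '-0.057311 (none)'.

0.000000 (triangle)

l₃=6 ∉ [2,4] — triangle fails ⇒ I = 0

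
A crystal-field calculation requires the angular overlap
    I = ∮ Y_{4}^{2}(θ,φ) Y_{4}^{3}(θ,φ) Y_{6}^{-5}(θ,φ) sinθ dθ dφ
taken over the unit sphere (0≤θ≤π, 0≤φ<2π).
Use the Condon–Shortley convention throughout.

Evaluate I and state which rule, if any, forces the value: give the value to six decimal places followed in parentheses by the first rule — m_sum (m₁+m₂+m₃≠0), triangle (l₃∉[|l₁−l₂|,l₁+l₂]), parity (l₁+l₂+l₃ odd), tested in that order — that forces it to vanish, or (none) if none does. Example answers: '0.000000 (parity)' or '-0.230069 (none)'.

-0.100084 (none)

m-sum 0 ✓  L=14 even ✓  0≤6≤8 ✓
Π(2lᵢ+1) = 9×9×13 = 1053
triangle coeff Δ(4,4,6) = 1/1261260
Σ_t [0,2]: t=0:+1/4608 t=1:−1/1296 t=2:+1/4608 = -7/20736
(3j)²=20/1287 [(4 4 6; 0 0 0)], sign=-1
Σ_t [1,2]: t=1:−1/86400 t=2:+1/172800 = -1/172800
(3j)²=1/130 [(4 4 6; 2 3 -5)], sign=+1
⇒ 4πI² = 18/143
I = (-1)√(18/143/(4π)) = -0.10008369
No selection rule forces the value: the integral is nonzero (none).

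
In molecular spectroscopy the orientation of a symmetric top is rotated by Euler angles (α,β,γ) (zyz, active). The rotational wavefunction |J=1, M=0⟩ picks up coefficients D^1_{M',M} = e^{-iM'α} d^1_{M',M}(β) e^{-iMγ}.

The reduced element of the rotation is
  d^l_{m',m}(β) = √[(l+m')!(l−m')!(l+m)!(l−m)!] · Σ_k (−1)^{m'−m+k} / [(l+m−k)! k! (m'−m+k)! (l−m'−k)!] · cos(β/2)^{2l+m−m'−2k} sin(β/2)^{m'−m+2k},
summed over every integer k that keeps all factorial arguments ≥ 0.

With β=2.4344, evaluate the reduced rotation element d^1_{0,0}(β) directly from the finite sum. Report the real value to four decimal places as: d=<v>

d=-0.7602

d^1_{0,0}(β=2.4344) via the finite sum:
Half-angle: c=0.346274, s=0.938133. N=√(1·1·1·1)=1.000000
k: max(0,(0)−(0))=0 … min(1+(0),1−(0))=1
  k=0: (−1)^0·1.0000/(1)·0.3463^2·0.9381^0 = +0.119906
  k=1: (−1)^1·1.0000/(1)·0.3463^0·0.9381^2 = -0.880094
d^1_{0,0}(2.4344) = +0.119906 -0.880094 = -0.760189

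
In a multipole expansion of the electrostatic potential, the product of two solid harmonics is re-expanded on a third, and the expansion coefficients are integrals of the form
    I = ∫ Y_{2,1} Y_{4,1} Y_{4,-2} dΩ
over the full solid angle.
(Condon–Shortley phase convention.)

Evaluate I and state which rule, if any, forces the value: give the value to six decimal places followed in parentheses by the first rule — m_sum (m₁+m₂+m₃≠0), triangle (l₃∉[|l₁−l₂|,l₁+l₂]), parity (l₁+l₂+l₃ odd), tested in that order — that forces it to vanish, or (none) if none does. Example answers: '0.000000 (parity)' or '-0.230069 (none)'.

Rules hold: Σm=0, L=10 even, 2≤4≤6.
N = 5·9·9 = 405
Δ = 2!·2!·6!/11! = 1/13860
Racah Σ t=0..2: t=0:+1/192 t=1:−1/36 t=2:+1/192 = -5/288
⇒ 3j(2 4 4; 0 0 0)² = 20/693, sgn -1
Racah Σ t=0..1: t=0:+1/240 t=1:−1/96 = -1/160
⇒ 3j(2 4 4; 1 1 -2)² = 27/1540, sgn -1
4πI² = N·(3j₀)²·(3jₘ)² = 1215/5929
I = +1·√(0.204925/4π) = 0.12770047
No selection rule forces the value: the integral is nonzero (none).

0.127700 (none)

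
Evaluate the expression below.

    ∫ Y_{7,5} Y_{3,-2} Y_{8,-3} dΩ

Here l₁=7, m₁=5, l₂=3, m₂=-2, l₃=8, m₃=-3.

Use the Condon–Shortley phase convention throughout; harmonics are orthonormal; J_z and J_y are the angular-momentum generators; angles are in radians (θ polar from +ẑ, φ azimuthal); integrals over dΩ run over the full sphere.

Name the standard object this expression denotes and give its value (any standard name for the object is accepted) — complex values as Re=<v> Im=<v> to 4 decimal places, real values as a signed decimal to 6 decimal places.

Gaunt coefficient, +0.139051

This is a Gaunt coefficient — the integral of a triple product of spherical harmonics over the sphere.
m-sum 0 ✓  L=18 even ✓  4≤8≤10 ✓
Π(2lᵢ+1) = 15×7×17 = 1785
triangle coeff Δ(7,3,8) = 1/5290740
Σ_t [0,2]: t=0:+1/7257600 t=1:−1/2073600 t=2:+1/7257600 = -1/4838400
(3j)²=252/20995 [(7 3 8; 0 0 0)], sign=-1
Σ_t [0,1]: t=0:+1/87091200 t=1:−1/958003200 = 1/95800320
(3j)²=1000/88179 [(7 3 8; 5 -2 -3)], sign=-1
⇒ 4πI² = 252000/1037153
I = (+1)√(252000/1037153/(4π)) = 0.13905094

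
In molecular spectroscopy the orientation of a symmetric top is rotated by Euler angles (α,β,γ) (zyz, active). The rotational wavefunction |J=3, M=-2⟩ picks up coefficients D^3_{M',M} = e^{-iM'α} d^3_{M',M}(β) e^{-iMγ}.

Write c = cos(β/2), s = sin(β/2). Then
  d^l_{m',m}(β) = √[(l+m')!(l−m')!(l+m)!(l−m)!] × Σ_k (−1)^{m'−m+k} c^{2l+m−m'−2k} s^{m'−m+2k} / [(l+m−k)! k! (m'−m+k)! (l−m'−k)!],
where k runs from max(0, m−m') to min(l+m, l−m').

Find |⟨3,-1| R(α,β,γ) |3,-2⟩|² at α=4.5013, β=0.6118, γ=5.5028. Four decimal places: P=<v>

P=0.3613

First d^3_{-1,-2}(β=0.6118), then the phase factors e^{-i(-1)α} and e^{-i(-2)γ}:
Half-angle: c=0.953576, s=0.301152. N=√(2·24·1·120)=75.894664
k: max(0,(-2)−(-1))=0 … min(3+(-2),3−(-1))=1
  k=0: (−1)^1·75.8947/(24)·0.9536^5·0.3012^1 = -0.750866
  k=1: (−1)^2·75.8947/(12)·0.9536^3·0.3012^3 = +0.149779
d^3_{-1,-2}(0.6118) = -0.750866 +0.149779 = -0.601087
|D^3_{-1,-2}|² = |d^3_{-1,-2}(β)|² = (-0.601087)² = 0.361305 (the z-rotation phases have unit modulus)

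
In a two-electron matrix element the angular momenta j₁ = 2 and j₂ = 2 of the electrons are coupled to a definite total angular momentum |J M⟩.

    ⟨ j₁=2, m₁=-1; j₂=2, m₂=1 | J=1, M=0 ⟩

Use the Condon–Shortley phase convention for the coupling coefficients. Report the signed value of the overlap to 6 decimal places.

+√(1/10) = +0.316228

√[3·3!1!1!/6! · 1!3!3!1!1!1!] = √(9/10)
  +(−1)^2/∏(2,1,1,1,0,0)! = 1/2  (running 1/2)
  +(−1)^3/∏(3,0,0,0,1,1)! = -1/6  (running 1/3)
⟨..|..⟩ = √(9/10)·(1/3) = +0.316228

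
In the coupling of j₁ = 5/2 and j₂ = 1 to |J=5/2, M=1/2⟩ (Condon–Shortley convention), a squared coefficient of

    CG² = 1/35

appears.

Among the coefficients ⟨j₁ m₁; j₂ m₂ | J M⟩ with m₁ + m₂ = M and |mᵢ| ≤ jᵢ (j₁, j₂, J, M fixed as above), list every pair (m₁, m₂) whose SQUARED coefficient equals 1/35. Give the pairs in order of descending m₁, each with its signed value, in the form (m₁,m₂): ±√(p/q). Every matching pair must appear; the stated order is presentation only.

(1/2,0): +√(1/35)

Admissible pairs with m₁+m₂ = M = 1/2: (-1/2,1), (1/2,0), (3/2,-1)
  (m₁,m₂)=(3/2,-1): CG² = 16/35, CG = +√(16/35)
  (m₁,m₂)=(1/2,0): CG² = 1/35, CG = +√(1/35)   ← matches the target
  (m₁,m₂)=(-1/2,1): CG² = 18/35, CG = −√(18/35)
Pairs with CG² = 1/35: (1/2,0): +√(1/35)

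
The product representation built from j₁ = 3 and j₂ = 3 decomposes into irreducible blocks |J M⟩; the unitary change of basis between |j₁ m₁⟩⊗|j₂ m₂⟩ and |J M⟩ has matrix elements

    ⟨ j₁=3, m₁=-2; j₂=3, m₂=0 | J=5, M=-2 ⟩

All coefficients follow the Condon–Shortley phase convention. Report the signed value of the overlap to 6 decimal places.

√[11·1!5!5!/12! · 1!5!3!3!3!7!] = √(43200)
  +(−1)^0/∏(0,1,5,3,0,2)! = 1/1440  (running 1/1440)
  +(−1)^1/∏(1,0,4,2,1,3)! = -1/288  (running -1/360)
⟨..|..⟩ = √(43200)·(-1/360) = -0.577350

−√(1/3) ≈ -0.577350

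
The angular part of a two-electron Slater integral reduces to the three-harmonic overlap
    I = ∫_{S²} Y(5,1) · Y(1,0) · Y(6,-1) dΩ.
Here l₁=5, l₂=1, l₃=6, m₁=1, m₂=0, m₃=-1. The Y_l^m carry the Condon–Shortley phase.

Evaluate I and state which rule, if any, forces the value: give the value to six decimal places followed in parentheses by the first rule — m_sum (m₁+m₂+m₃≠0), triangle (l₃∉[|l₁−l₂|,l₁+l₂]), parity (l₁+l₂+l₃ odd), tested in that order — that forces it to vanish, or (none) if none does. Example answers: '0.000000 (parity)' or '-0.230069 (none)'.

-0.241725 (none)

Checks pass: Σm=0; 12 even; l₃=6∈[4,6].
(2·5+1)(2·1+1)(2·6+1) = 429
Δ: 0! 10! 2! / 13! → 1/858
sum: t=0:+1/14400 = 1/14400
3j²(5 1 6; 0 0 0) = Δ·Π!·Σ² = 6/143  (sign +1)
sum: t=0:+1/17280 = 1/17280
3j²(5 1 6; 1 0 -1) = Δ·Π!·Σ² = 35/858  (sign -1)
combine: 4πI² = 429·6/143·35/858 = 105/143
take √, sign -1: I = -0.24172507
No selection rule forces the value: the integral is nonzero (none).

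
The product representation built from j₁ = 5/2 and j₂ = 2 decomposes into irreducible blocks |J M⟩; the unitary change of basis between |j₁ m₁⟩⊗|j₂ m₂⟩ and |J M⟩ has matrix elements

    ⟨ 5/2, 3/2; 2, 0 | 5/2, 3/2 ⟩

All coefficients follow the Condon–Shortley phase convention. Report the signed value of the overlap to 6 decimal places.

j₁+j₂−J=2  J+j₁−j₂=3  J−j₁+j₂=2  j₁+j₂+J+1=8
(j₁±m₁, j₂±m₂, J±M) = (4,1,2,2,4,1)
P² = 288/35
sum k=0..1:
  [0] +1/8 = 1/8
  [1] −1/6 = -1/6
S = -1/24
C² = P²·S² = 1/70 ; C = -0.119523

-0.119523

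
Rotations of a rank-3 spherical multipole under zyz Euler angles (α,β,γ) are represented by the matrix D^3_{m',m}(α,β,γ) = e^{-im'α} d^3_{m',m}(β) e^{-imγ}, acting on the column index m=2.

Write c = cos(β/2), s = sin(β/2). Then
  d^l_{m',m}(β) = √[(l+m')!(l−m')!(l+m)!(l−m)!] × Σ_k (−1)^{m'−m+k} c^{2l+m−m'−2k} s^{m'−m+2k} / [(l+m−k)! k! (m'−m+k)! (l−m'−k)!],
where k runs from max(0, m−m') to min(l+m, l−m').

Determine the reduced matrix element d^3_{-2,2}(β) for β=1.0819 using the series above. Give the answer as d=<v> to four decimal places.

d^3_{-2,2}(β=1.0819) via the finite sum:
With c≡cos(β/2)=0.857220 and s≡sin(β/2)=0.514951, N=[1·120·120·1]^{1/2}=120.000000
k∈{4,5} keeps every argument non-negative
  k=4: (−1)^0·120.0000/(24)·0.8572^2·0.5150^4 = +0.258355
  k=5: (−1)^1·120.0000/(120)·0.8572^0·0.5150^6 = -0.018646
d^3_{-2,2}(1.0819) = +0.258355 -0.018646 = +0.239709

d=0.2397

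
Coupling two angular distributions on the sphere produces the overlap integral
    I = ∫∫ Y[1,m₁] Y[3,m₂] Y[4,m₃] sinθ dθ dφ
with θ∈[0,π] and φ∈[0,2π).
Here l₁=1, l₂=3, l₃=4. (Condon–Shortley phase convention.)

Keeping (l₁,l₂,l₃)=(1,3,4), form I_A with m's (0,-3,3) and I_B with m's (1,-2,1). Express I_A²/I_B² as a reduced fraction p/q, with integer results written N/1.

7/3

Shared (l₁,l₂,l₃)=(1,3,4): N and (l;000)² cancel in I_A²/I_B².
A: Δ = 0!·2!·6!/9! = 1/252; Racah Σ t=0..0: t=0:+1/720 = 1/720; ⇒ 3j(1 3 4; 0 -3 3)² = 1/36, sgn -1
B: Δ = 0!·2!·6!/9! = 1/252; Racah Σ t=0..0: t=0:+1/240 = 1/240; ⇒ 3j(1 3 4; 1 -2 1)² = 1/84, sgn -1
I_A²/I_B² = (1/36)/(1/84) = 7/3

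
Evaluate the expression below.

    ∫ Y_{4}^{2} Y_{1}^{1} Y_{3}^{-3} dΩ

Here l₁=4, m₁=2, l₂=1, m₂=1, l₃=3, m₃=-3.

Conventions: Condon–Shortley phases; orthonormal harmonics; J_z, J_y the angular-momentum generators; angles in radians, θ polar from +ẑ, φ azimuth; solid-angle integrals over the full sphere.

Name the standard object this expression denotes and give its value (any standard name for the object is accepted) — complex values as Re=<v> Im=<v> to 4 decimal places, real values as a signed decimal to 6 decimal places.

Gaunt coefficient, +0.061558

This is a Gaunt coefficient — the integral of a triple product of spherical harmonics over the sphere.
m-sum 0 ✓  L=8 even ✓  3≤3≤5 ✓
Π(2lᵢ+1) = 9×3×7 = 189
triangle coeff Δ(4,1,3) = 1/252
Σ_t [1,1]: t=1:−1/36 = -1/36
(3j)²=4/63 [(4 1 3; 0 0 0)], sign=+1
Σ_t [2,2]: t=2:+1/1440 = 1/1440
(3j)²=1/252 [(4 1 3; 2 1 -3)], sign=+1
⇒ 4πI² = 1/21
I = (+1)√(1/21/(4π)) = 0.06155813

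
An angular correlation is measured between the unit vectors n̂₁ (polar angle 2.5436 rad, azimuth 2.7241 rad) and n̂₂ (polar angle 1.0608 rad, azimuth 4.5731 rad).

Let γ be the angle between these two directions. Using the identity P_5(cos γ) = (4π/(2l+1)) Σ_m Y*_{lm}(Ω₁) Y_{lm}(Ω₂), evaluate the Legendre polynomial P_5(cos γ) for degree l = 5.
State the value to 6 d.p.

Summing Y*_{l m}(θ₁,φ₁)·Y_{l m}(θ₂,φ₂) over m ∈ [−5, 5]; prefactor 4π/(2·5+1) = 1.142397:
  term(m=-5) = (-0.006069, -0.001103)   from Y*(Ω₁)=(0.012967, 0.022823), Y(Ω₂)=(-0.150756, 0.180281)
  term(m=-4) = (-0.022397, 0.045435)   from Y*(Ω₁)=(0.012065, 0.121259), Y(Ω₂)=(0.352821, 0.219806)
  term(m=-3) = (0.061992, 0.056172)   from Y*(Ω₁)=(-0.099446, 0.301787), Y(Ω₂)=(0.106840, -0.240621)
  term(m=-2) = (-0.071048, 0.044188)   from Y*(Ω₁)=(-0.312615, 0.345264), Y(Ω₂)=(0.172711, 0.049398)
  term(m=-1) = (0.019551, 0.068455)   from Y*(Ω₁)=(-0.203557, 0.090291), Y(Ω₂)=(0.044387, -0.316605)
  term(m=+0) = (0.035787, 0.000000)   from Y*(Ω₁)=(0.330603, -0.000000), Y(Ω₂)=(0.108248, 0.000000)
  term(m=+1) = (0.019551, -0.068455)   from Y*(Ω₁)=(0.203557, 0.090291), Y(Ω₂)=(-0.044387, -0.316605)
  term(m=+2) = (-0.071048, -0.044188)   from Y*(Ω₁)=(-0.312615, -0.345264), Y(Ω₂)=(0.172711, -0.049398)
  term(m=+3) = (0.061992, -0.056172)   from Y*(Ω₁)=(0.099446, 0.301787), Y(Ω₂)=(-0.106840, -0.240621)
  term(m=+4) = (-0.022397, -0.045435)   from Y*(Ω₁)=(0.012065, -0.121259), Y(Ω₂)=(0.352821, -0.219806)
  term(m=+5) = (-0.006069, 0.001103)   from Y*(Ω₁)=(-0.012967, 0.022823), Y(Ω₂)=(0.150756, 0.180281)
Σ over m = (-0.000154, 0.000000); ×(4π/11) → (-0.000176, 0.000000). Real part: -0.000176

-0.000176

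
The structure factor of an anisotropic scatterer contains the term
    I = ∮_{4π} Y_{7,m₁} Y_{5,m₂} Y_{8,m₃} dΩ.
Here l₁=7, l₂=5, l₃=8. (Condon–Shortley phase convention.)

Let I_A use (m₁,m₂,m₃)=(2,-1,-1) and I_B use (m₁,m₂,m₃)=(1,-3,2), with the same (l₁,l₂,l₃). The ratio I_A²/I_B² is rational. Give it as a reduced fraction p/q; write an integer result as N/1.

Shared (l₁,l₂,l₃)=(7,5,8): N and (l;000)² cancel in I_A²/I_B².
A: Δ = 4!·10!·6!/21! = 1/814773960; Racah Σ t=0..4: t=0:+1/16588800 t=1:−1/3732480 t=2:+1/5806080 t=3:−1/58060800 t=4:+1/6270566400 = -47/895795200; ⇒ 3j(7 5 8; 2 -1 -1)² = 15463/3325608, sgn +1
B: Δ = 4!·10!·6!/21! = 1/814773960; Racah Σ t=0..2: t=0:+1/19906560 t=1:−1/10368000 t=2:+1/49766400 = -13/497664000; ⇒ 3j(7 5 8; 1 -3 2)² = 91/17765, sgn -1
I_A²/I_B² = (15463/3325608)/(91/17765) = 11045/12168

11045/12168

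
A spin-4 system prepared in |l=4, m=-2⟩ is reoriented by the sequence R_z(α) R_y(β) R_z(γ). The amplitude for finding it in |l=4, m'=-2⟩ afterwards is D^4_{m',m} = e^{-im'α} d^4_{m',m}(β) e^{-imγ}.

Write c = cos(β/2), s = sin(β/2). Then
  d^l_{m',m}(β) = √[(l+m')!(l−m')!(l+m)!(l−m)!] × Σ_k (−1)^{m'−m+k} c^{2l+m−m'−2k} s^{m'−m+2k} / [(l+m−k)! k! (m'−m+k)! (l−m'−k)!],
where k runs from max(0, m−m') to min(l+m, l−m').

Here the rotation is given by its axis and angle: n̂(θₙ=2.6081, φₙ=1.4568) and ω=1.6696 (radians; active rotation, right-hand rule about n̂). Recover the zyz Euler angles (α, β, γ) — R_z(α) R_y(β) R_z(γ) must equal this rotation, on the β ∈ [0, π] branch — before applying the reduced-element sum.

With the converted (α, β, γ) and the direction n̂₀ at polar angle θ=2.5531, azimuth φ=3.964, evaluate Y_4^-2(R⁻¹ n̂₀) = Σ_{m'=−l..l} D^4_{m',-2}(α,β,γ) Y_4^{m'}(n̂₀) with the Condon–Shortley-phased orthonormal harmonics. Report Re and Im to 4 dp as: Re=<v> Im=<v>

Axis–angle → zyz. n̂ = (sinθₙcosφₙ, sinθₙsinφₙ, cosθₙ) = (+0.057847, +0.505243, -0.861036), ω = 1.6696.
R = I cosω + sinω [n̂]ₓ + (1−cosω) n̂n̂ᵀ gives
  R = [-0.094967, +0.888946, +0.448058; -0.824727, +0.181808, -0.535510; -0.557500, -0.420381, +0.715873]
β = atan2(√(R₁₃²+R₂₃²), R₃₃) = 0.772923; α = atan2(R₂₃, R₁₃) mod 2π = 5.409107; γ = atan2(R₃₂, −R₃₁) mod 2π = 5.637100
Need the full column D^4_{m',-2} for m'=−4..4 at α=5.4091, β=0.7729, γ=5.6371.
cos(β/2)=0.926248, sin(β/2)=0.376913
d^4_{-4,-2}: single k=2 term ⇒ +0.474709;  D = +0.036088+0.473335i
d^4_{-3,-2}: k∈[1..2] ⇒ +0.824894 -0.409777 = +0.415117;  D = -0.297203+0.289815i
d^4_{-2,-2}: k∈[0..2] ⇒ +0.541776 -1.076538 +0.222827 = -0.311935;  D = +0.310337+0.031534i
d^4_{-1,-2}: k∈[0..2] ⇒ -0.935342 +0.774406 -0.085488 = -0.246424;  D = +0.138215+0.204013i
d^4_{0,-2}: k∈[0..2] ⇒ +0.851078 -0.375808 +0.023336 = +0.498606;  D = +0.137134-0.479377i
d^4_{1,-2}: k∈[0..2] ⇒ -0.516271 +0.128232 -0.004247 = -0.392285;  D = -0.358496+0.159275i
d^4_{2,-2}: k∈[0..2] ⇒ +0.222827 -0.029518 +0.000407 = +0.193716;  D = +0.173924+0.085302i
d^4_{3,-2}: k∈[0..1] ⇒ -0.067854 +0.003745 = -0.064109;  D = -0.015284-0.062260i
d^4_{4,-2}: single k=0 term ⇒ +0.013016;  D = -0.007704+0.010492i
Y_4^{m'}(θ=2.5531,φ=3.964) and Σ D·Y over m':
  (+0.0361+0.4733i)·(-0.0416+0.0062i)  (-0.2972+0.2898i)·(-0.1391-0.1112i)  (+0.3103+0.0315i)·(-0.0293-0.3951i)  (+0.1382+0.2040i)·(+0.2739-0.2950i)  (+0.1371-0.4794i)·(-0.1060+0.0000i)  (-0.3585+0.1593i)·(-0.2739-0.2950i)  (+0.1739+0.0853i)·(-0.0293+0.3951i)  (-0.0153-0.0623i)·(+0.1391-0.1112i)  (-0.0077+0.0105i)·(-0.0416-0.0062i)
Y_4^-2(R⁻¹ n̂) = +0.253740+0.036696i

Re=0.2537 Im=0.0367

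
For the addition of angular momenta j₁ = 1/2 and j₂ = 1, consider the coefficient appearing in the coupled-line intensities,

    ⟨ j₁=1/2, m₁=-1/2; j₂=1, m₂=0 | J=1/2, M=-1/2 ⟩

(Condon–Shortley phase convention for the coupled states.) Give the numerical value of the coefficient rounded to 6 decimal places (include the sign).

-0.577350  (= −√(1/3))

√[2·1!0!1!/3! · 0!1!1!1!0!1!] = √(1/3)
  +(−1)^1/∏(1,0,0,0,0,1)! = -1  (running -1)
⟨..|..⟩ = √(1/3)·(-1) = -0.577350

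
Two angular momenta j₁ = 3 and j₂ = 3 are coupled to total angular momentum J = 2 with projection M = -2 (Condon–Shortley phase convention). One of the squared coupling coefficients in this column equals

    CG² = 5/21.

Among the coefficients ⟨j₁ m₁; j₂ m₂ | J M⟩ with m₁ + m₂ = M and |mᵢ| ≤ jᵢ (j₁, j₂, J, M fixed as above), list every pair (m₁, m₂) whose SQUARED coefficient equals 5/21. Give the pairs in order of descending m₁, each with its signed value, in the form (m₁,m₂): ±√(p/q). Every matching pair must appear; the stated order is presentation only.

(0,-2): −√(5/21); (-2,0): −√(5/21)

Admissible pairs with m₁+m₂ = M = -2: (-3,1), (-2,0), (-1,-1), (0,-2), (1,-3)
  (m₁,m₂)=(1,-3): CG² = 5/42, CG = +√(5/42)
  (m₁,m₂)=(0,-2): CG² = 5/21, CG = −√(5/21)   ← matches the target
  (m₁,m₂)=(-1,-1): CG² = 2/7, CG = +√(2/7)
  (m₁,m₂)=(-2,0): CG² = 5/21, CG = −√(5/21)   ← matches the target
  (m₁,m₂)=(-3,1): CG² = 5/42, CG = +√(5/42)
Pairs with CG² = 5/21: (0,-2): −√(5/21); (-2,0): −√(5/21)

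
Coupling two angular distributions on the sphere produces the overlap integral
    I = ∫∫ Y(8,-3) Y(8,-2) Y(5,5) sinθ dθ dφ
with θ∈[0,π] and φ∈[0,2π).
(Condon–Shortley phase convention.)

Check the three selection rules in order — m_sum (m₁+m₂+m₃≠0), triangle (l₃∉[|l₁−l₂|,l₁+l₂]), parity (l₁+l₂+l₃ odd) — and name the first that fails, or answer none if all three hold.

m₁+m₂+m₃ = -3 − 2 + 5 = 0  ✓
triangle: |8−8|=0 ≤ l₃=5 ≤ 8+8=16  ✓
parity: l₁+l₂+l₃ = 21 is odd  ✗

parity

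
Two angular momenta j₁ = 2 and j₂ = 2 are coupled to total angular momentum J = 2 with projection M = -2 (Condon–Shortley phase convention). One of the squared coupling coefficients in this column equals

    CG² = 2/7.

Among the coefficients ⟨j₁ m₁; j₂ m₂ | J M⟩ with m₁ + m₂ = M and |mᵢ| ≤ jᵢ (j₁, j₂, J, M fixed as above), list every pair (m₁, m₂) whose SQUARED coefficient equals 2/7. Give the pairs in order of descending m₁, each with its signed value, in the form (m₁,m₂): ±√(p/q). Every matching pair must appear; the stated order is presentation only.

Admissible pairs with m₁+m₂ = M = -2: (-2,0), (-1,-1), (0,-2)
  (m₁,m₂)=(0,-2): CG² = 2/7, CG = +√(2/7)   ← matches the target
  (m₁,m₂)=(-1,-1): CG² = 3/7, CG = −√(3/7)
  (m₁,m₂)=(-2,0): CG² = 2/7, CG = +√(2/7)   ← matches the target
Pairs with CG² = 2/7: (0,-2): +√(2/7); (-2,0): +√(2/7)

(0,-2): +√(2/7); (-2,0): +√(2/7)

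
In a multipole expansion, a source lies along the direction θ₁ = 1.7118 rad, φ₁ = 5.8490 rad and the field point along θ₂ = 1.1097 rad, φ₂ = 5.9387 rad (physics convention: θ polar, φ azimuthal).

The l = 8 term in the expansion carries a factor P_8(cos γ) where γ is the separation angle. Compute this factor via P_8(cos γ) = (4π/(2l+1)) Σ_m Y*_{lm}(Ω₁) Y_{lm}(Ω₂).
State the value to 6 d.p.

-0.122922

Term-by-term m-sum for l=8 (normalisation 4π/17 = 0.739198):
  term(m=-8) = (0.076468, -0.066744)   from Y*(Ω₁)=(-0.449929, 0.155062), Y(Ω₂)=(-0.197609, 0.080239)
  term(m=-7) = (-0.092680, 0.067277)   from Y*(Ω₁)=(0.268795, 0.027593), Y(Ω₂)=(-0.315779, 0.282707)
  term(m=-6) = (-0.081939, 0.048917)   from Y*(Ω₁)=(0.214458, 0.127529), Y(Ω₂)=(-0.182060, 0.336357)
  term(m=-5) = (-0.001687, 0.000812)   from Y*(Ω₁)=(-0.166006, -0.242583), Y(Ω₂)=(0.000962, -0.006296)
  term(m=-4) = (-0.054231, 0.020338)   from Y*(Ω₁)=(-0.027483, -0.164093), Y(Ω₂)=(-0.066721, -0.341665)
  term(m=-3) = (0.049617, -0.013684)   from Y*(Ω₁)=(-0.078991, 0.287382), Y(Ω₂)=(-0.088394, -0.148356)
  term(m=-2) = (-0.033662, 0.006105)   from Y*(Ω₁)=(-0.082304, 0.097235), Y(Ω₂)=(0.207296, 0.170731)
  term(m=-1) = (0.068712, -0.006180)   from Y*(Ω₁)=(0.270390, -0.125379), Y(Ω₂)=(0.217875, 0.078172)
  term(m=+0) = (-0.027486, 0.000000)   from Y*(Ω₁)=(0.115638, -0.000000), Y(Ω₂)=(-0.237691, 0.000000)
  term(m=+1) = (0.068712, 0.006180)   from Y*(Ω₁)=(-0.270390, -0.125379), Y(Ω₂)=(-0.217875, 0.078172)
  term(m=+2) = (-0.033662, -0.006105)   from Y*(Ω₁)=(-0.082304, -0.097235), Y(Ω₂)=(0.207296, -0.170731)
  term(m=+3) = (0.049617, 0.013684)   from Y*(Ω₁)=(0.078991, 0.287382), Y(Ω₂)=(0.088394, -0.148356)
  term(m=+4) = (-0.054231, -0.020338)   from Y*(Ω₁)=(-0.027483, 0.164093), Y(Ω₂)=(-0.066721, 0.341665)
  term(m=+5) = (-0.001687, -0.000812)   from Y*(Ω₁)=(0.166006, -0.242583), Y(Ω₂)=(-0.000962, -0.006296)
  term(m=+6) = (-0.081939, -0.048917)   from Y*(Ω₁)=(0.214458, -0.127529), Y(Ω₂)=(-0.182060, -0.336357)
  term(m=+7) = (-0.092680, -0.067277)   from Y*(Ω₁)=(-0.268795, 0.027593), Y(Ω₂)=(0.315779, 0.282707)
  term(m=+8) = (0.076468, 0.066744)   from Y*(Ω₁)=(-0.449929, -0.155062), Y(Ω₂)=(-0.197609, -0.080239)
Accumulated sum (-0.166291, 0.000000); after 4π/(2l+1) scaling, (-0.122922, 0.000000) ⇒ P_8 = -0.122922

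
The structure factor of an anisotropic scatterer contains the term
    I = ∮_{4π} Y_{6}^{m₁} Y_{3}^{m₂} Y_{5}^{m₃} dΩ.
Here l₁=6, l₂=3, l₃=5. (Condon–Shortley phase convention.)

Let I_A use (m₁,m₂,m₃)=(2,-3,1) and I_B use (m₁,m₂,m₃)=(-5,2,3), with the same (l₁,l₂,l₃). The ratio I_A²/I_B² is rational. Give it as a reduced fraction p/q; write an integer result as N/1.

35/33

Shared (l₁,l₂,l₃)=(6,3,5): N and (l;000)² cancel in I_A²/I_B².
A: Δ = 4!·8!·2!/15! = 1/675675; Racah Σ t=0..0: t=0:+1/27648 = 1/27648; ⇒ 3j(6 3 5; 2 -3 1)² = 10/429, sgn +1
B: Δ = 4!·8!·2!/15! = 1/675675; Racah Σ t=3..4: t=3:−1/483840 t=4:+1/120960 = 1/161280; ⇒ 3j(6 3 5; -5 2 3)² = 2/91, sgn +1
I_A²/I_B² = (10/429)/(2/91) = 35/33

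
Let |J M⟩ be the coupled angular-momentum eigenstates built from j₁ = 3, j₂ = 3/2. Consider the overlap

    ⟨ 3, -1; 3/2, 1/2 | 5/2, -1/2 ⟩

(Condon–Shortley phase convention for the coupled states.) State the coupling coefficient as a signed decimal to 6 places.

triangle: 2!*4!*1!/8! = 48/40320
(j±m)!: 2!*4!*2!*1!*2!*3! = 1152
prefactor² = (2J+1)*Δ*N² = 288/35
  k=1: −1/(1!*1!*3!*1!*1!*0!) = -1/6
  k=2: +1/(2!*0!*2!*0!*2!*1!) = 1/8
Σ = -1/24  ⇒  CG² = 288/35*(-1/24)² = 1/70
CG = −√(1/70) = -0.119523

−√(1/70) = -0.119523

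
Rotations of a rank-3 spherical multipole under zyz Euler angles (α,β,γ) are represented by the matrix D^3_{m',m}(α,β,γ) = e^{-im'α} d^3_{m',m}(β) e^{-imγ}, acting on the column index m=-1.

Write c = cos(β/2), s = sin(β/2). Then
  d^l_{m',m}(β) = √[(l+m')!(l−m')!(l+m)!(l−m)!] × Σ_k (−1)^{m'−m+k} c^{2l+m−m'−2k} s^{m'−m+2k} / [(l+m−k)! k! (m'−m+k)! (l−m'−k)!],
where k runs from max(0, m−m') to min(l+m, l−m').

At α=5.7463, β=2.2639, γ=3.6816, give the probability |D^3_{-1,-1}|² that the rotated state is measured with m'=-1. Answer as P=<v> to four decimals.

First d^3_{-1,-1}(β=2.2639), then the phase factors e^{-i(-1)α} and e^{-i(-1)γ}:
Half-angle: c=0.424895, s=0.905242. N=√(2·24·2·24)=48.000000
k∈{0,1,2} keeps every argument non-negative
  k=0: (−1)^0·48.0000/(48)·0.4249^6·0.9052^0 = +0.005884
  k=1: (−1)^1·48.0000/(6)·0.4249^4·0.9052^2 = -0.213672
  k=2: (−1)^2·48.0000/(8)·0.4249^2·0.9052^4 = +0.727403
d^3_{-1,-1}(2.2639) = +0.005884 -0.213672 +0.727403 = +0.519615
|D^3_{-1,-1}|² = |d^3_{-1,-1}(β)|² = (+0.519615)² = 0.270000 (the z-rotation phases have unit modulus)

P=0.2700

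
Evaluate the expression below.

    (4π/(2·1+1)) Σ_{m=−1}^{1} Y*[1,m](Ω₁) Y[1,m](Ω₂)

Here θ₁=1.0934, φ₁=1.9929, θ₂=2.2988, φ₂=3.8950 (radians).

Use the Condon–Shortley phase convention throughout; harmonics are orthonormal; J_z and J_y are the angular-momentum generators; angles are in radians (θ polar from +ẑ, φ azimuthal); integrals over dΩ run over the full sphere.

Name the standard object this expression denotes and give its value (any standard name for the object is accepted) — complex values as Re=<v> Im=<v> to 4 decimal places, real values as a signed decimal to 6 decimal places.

This sum is the spherical-harmonic addition theorem: it equals the Legendre polynomial P_l(cos γ) of the angle γ between the two directions.
Term-by-term m-sum for l=1 (normalisation 4π/3 = 4.188790):
  [-1]  conj(Y_{1,-1})(Ω₁) = -0.125717+0.279932i ; Y_{1,-1}(Ω₂) = -0.188112+0.176445i ; Δ = -0.025744-0.074841i
  [+0]  conj(Y_{1,0})(Ω₁) = +0.224497-0.000000i ; Y_{1,0}(Ω₂) = -0.325107+0.000000i ; Δ = -0.072986+0.000000i
  [+1]  conj(Y_{1,1})(Ω₁) = +0.125717+0.279932i ; Y_{1,1}(Ω₂) = +0.188112+0.176445i ; Δ = -0.025744+0.074841i
Σ over m = -0.124473+0.000000i; ×(4π/3) → -0.521393+0.000000i. Real part: -0.521393

Legendre polynomial (addition theorem), -0.521393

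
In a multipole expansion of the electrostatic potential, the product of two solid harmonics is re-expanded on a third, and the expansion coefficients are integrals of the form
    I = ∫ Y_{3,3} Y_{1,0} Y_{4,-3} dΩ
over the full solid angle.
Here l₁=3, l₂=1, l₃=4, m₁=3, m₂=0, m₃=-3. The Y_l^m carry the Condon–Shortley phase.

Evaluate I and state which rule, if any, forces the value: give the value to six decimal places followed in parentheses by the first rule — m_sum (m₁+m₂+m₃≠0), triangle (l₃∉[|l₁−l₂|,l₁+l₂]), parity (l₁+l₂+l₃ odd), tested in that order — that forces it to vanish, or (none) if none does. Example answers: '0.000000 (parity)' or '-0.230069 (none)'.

-0.162868 (none)

m-sum 0 ✓  L=8 even ✓  2≤4≤4 ✓
Π(2lᵢ+1) = 7×3×9 = 189
triangle coeff Δ(3,1,4) = 1/252
Σ_t [0,0]: t=0:+1/36 = 1/36
(3j)²=4/63 [(3 1 4; 0 0 0)], sign=+1
Σ_t [0,0]: t=0:+1/720 = 1/720
(3j)²=1/36 [(3 1 4; 3 0 -3)], sign=-1
⇒ 4πI² = 1/3
I = (-1)√(1/3/(4π)) = -0.16286750
No selection rule forces the value: the integral is nonzero (none).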